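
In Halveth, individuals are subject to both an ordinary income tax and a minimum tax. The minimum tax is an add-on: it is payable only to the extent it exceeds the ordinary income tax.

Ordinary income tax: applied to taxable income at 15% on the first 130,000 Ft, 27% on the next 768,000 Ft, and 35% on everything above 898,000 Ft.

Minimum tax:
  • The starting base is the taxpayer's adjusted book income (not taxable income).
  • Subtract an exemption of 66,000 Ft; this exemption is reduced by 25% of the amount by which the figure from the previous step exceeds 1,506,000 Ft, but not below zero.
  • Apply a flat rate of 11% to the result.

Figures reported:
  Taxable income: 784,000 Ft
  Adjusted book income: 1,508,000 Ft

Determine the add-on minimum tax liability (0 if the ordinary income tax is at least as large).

0 Ft

Minimum tax:
  Base (adjusted book income): 1,508,000 Ft
  Exemption: 66,000 Ft − 25% × (1,508,000 Ft − 1,506,000 Ft) = 66,000 Ft − 500 Ft = 65,500 Ft
  Base: 1,508,000 Ft − 65,500 Ft = 1,442,500 Ft
  1,442,500 Ft × 11% = 158,675 Ft

Ordinary income tax:
  130,000 Ft × 15% = 19,500 Ft
  654,000 Ft × 27% = 176,580 Ft
  → 196,080 Ft

158,675 Ft ≤ 196,080 Ft, so no add-on is due.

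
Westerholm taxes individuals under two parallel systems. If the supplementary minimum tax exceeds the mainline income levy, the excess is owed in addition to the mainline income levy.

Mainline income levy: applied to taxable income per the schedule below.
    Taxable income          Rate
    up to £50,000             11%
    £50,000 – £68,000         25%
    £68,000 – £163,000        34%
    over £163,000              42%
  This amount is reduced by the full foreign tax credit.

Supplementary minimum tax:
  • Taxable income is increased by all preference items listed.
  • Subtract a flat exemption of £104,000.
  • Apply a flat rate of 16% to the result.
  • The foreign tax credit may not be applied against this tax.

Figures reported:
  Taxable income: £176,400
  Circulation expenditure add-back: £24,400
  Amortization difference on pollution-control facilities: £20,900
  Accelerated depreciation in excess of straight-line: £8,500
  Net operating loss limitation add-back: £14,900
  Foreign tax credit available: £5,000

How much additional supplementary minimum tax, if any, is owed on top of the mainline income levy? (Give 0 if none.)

£0

Mainline income levy:
  £50,000 × 11% = £5,500
  £18,000 × 25% = £4,500
  £95,000 × 34% = £32,300
  £13,400 × 42% = £5,628
  → £47,928
  Less foreign tax credit £5,000 → £42,928

Supplementary minimum tax:
  Adjusted income: £176,400 + £24,400 + £20,900 + £8,500 + £14,900 = £245,100
  Less exemption £104,000 → base £141,100
  £141,100 × 16% = £22,576

£22,576 ≤ £42,928, so no add-on is due.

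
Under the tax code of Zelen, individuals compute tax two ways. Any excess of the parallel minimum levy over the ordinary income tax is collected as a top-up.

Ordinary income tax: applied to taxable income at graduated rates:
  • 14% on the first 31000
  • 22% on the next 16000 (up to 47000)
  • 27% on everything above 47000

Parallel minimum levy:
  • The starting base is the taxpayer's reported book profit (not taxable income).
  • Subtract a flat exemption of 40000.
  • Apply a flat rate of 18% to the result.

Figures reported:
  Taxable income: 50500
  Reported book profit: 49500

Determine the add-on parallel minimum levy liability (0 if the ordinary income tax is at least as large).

0

Parallel minimum levy:
  Base (reported book profit): 49500
  Less exemption 40000 → base 9500
  9500 × 18% = 1710

Ordinary income tax:
  31000 × 14% = 4340
  16000 × 22% = 3520
  3500 × 27% = 945
  → 8805

1710 ≤ 8805, so no add-on is due.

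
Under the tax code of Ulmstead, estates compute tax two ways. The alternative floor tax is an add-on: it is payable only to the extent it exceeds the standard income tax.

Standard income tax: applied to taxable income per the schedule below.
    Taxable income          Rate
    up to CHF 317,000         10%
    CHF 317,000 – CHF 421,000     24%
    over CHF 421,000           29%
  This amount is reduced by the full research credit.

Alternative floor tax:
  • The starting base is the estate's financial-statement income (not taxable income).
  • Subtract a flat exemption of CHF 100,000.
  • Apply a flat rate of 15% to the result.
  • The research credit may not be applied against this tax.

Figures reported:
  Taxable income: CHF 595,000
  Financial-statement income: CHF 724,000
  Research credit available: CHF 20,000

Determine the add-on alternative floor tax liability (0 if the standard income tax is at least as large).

CHF 6,480

Alternative floor tax:
  Base (financial-statement income): CHF 724,000
  Less exemption CHF 100,000 → base CHF 624,000
  CHF 624,000 × 15% = CHF 93,600

Standard income tax:
  CHF 317,000 × 10% = CHF 31,700
  CHF 104,000 × 24% = CHF 24,960
  CHF 174,000 × 29% = CHF 50,460
  → CHF 107,120
  Less research credit CHF 20,000 → CHF 87,120

Excess of alternative floor tax over standard income tax: CHF 93,600 − CHF 87,120 = CHF 6,480.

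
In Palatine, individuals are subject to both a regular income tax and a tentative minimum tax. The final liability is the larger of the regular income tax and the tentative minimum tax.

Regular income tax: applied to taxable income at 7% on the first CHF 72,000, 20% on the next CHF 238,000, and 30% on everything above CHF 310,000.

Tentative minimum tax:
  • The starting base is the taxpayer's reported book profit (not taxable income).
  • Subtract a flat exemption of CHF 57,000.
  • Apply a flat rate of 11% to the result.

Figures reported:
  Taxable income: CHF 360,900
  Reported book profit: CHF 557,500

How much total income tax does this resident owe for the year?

CHF 67,910

Tentative minimum tax:
  Base (reported book profit): CHF 557,500
  Less exemption CHF 57,000 → base CHF 500,500
  CHF 500,500 × 11% = CHF 55,055

Regular income tax:
  CHF 72,000 × 7% = CHF 5,040
  CHF 238,000 × 20% = CHF 47,600
  CHF 50,900 × 30% = CHF 15,270
  → CHF 67,910

CHF 67,910 > CHF 55,055, so the regular income tax governs.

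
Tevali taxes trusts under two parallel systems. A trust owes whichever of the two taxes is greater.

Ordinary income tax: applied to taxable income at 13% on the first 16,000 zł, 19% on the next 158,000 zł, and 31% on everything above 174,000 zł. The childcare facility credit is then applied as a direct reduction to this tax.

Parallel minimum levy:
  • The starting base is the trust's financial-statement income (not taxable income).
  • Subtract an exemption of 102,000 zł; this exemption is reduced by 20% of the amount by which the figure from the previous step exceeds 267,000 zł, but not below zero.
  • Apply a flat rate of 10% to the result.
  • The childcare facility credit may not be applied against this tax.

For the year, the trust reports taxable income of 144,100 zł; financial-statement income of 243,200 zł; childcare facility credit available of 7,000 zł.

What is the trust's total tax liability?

19,419 zł

Parallel minimum levy:
  Base (financial-statement income): 243,200 zł
  Exemption: 243,200 zł ≤ 267,000 zł, so full 102,000 zł applies
  Base: 243,200 zł − 102,000 zł = 141,200 zł
  141,200 zł × 10% = 14,120 zł

Ordinary income tax:
  16,000 zł × 13% = 2,080 zł
  128,100 zł × 19% = 24,339 zł
  → 26,419 zł
  Less childcare facility credit 7,000 zł → 19,419 zł

19,419 zł > 14,120 zł, so the ordinary income tax governs.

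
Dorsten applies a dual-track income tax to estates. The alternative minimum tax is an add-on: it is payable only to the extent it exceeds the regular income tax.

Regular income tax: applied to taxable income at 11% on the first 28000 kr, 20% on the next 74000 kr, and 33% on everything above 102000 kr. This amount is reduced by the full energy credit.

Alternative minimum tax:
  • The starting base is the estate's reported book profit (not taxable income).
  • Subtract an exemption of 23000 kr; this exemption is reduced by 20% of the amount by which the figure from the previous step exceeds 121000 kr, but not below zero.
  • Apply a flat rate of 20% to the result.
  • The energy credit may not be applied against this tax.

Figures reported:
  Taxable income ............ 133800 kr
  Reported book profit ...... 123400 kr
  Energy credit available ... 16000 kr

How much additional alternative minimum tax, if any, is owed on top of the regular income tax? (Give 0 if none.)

7802 kr

Alternative minimum tax:
  Base (reported book profit): 123400 kr
  Exemption: 23000 kr − 20% × (123400 kr − 121000 kr) = 23000 kr − 480 kr = 22520 kr
  Base: 123400 kr − 22520 kr = 100880 kr
  100880 kr × 20% = 20176 kr

Regular income tax:
  28000 kr × 11% = 3080 kr
  74000 kr × 20% = 14800 kr
  31800 kr × 33% = 10494 kr
  → 28374 kr
  Less energy credit 16000 kr → 12374 kr

Excess of alternative minimum tax over regular income tax: 20176 kr − 12374 kr = 7802 kr.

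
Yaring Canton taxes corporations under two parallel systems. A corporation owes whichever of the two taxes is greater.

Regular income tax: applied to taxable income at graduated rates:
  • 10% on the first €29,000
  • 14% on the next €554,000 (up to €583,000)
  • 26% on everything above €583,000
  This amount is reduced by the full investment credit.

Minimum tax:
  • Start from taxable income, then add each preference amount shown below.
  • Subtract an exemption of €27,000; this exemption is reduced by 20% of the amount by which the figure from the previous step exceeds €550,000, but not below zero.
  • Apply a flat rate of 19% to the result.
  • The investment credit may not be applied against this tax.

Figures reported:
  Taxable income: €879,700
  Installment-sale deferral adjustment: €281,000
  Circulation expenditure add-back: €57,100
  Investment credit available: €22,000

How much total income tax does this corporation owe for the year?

€231,382

Regular income tax:
  €29,000 × 10% = €2,900
  €554,000 × 14% = €77,560
  €296,700 × 26% = €77,142
  → €157,602
  Less investment credit €22,000 → €135,602

Minimum tax:
  Adjusted income: €879,700 + €281,000 + €57,100 = €1,217,800
  Exemption: 20% × (€1,217,800 − €550,000) = €133,560 ≥ €27,000, so the exemption is fully phased out
  Base: €1,217,800 − €0 = €1,217,800
  €1,217,800 × 19% = €231,382

€231,382 > €135,602, so the minimum tax is the binding amount.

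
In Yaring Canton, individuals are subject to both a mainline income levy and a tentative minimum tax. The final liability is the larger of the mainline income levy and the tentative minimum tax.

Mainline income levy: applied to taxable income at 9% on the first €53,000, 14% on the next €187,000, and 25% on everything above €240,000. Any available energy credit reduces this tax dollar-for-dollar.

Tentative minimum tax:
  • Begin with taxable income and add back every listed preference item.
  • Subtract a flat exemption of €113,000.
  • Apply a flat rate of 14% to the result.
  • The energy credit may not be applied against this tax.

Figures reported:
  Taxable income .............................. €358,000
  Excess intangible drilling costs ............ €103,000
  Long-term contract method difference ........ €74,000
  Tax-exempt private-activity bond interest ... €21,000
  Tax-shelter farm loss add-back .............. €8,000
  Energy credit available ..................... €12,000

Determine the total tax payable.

€63,140

Mainline income levy:
  €53,000 × 9% = €4,770
  €187,000 × 14% = €26,180
  €118,000 × 25% = €29,500
  → €60,450
  Less energy credit €12,000 → €48,450

Tentative minimum tax:
  Adjusted income: €358,000 + €103,000 + €74,000 + €21,000 + €8,000 = €564,000
  Less exemption €113,000 → base €451,000
  €451,000 × 14% = €63,140

€63,140 > €48,450, so the tentative minimum tax is the binding amount.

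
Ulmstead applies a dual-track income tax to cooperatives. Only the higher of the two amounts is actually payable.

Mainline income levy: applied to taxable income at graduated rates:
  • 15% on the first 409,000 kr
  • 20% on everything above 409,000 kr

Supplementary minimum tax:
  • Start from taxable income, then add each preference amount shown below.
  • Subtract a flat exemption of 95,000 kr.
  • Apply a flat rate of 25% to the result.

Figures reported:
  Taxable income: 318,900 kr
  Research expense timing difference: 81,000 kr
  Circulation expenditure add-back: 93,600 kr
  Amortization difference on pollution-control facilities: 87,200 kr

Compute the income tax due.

121,425 kr

Supplementary minimum tax:
  Adjusted income: 318,900 kr + 81,000 kr + 93,600 kr + 87,200 kr = 580,700 kr
  Less exemption 95,000 kr → base 485,700 kr
  485,700 kr × 25% = 121,425 kr

Mainline income levy:
  318,900 kr × 15% = 47,835 kr

121,425 kr > 47,835 kr, so the supplementary minimum tax is the binding amount.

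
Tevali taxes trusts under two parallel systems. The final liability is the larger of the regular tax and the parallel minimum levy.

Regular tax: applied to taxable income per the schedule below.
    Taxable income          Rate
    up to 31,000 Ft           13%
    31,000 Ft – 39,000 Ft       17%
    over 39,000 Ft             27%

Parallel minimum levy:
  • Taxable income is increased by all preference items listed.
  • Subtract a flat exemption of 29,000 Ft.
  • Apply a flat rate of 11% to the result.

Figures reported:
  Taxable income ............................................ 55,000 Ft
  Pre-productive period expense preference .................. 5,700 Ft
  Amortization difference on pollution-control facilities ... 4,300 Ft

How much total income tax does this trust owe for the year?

9,710 Ft

Regular tax:
  31,000 Ft × 13% = 4,030 Ft
  8,000 Ft × 17% = 1,360 Ft
  16,000 Ft × 27% = 4,320 Ft
  → 9,710 Ft

Parallel minimum levy:
  Adjusted income: 55,000 Ft + 5,700 Ft + 4,300 Ft = 65,000 Ft
  Less exemption 29,000 Ft → base 36,000 Ft
  36,000 Ft × 11% = 3,960 Ft

9,710 Ft > 3,960 Ft, so the regular tax governs.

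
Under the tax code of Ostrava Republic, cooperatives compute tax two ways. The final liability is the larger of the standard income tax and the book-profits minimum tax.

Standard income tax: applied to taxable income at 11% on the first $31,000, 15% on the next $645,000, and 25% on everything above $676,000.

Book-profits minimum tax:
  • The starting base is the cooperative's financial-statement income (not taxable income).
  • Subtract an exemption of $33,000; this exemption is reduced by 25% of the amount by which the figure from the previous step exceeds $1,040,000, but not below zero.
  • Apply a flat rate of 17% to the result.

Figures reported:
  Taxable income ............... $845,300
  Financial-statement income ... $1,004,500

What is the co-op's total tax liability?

Standard income tax:
  $31,000 × 11% = $3,410
  $645,000 × 15% = $96,750
  $169,300 × 25% = $42,325
  → $142,485

Book-profits minimum tax:
  Base (financial-statement income): $1,004,500
  Exemption: $1,004,500 ≤ $1,040,000, so full $33,000 applies
  Base: $1,004,500 − $33,000 = $971,500
  $971,500 × 17% = $165,155

$165,155 > $142,485, so the book-profits minimum tax is the binding amount.

$165,155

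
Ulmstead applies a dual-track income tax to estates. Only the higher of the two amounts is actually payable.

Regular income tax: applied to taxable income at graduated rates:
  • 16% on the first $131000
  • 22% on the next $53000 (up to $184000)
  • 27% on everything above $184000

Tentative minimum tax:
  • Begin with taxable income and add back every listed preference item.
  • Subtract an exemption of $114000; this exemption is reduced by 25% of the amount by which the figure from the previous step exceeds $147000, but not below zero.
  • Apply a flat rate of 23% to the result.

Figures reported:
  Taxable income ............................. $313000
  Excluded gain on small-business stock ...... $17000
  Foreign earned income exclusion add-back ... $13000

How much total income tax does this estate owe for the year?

Tentative minimum tax:
  Adjusted income: $313000 + $17000 + $13000 = $343000
  Exemption: $114000 − 25% × ($343000 − $147000) = $114000 − $49000 = $65000
  Base: $343000 − $65000 = $278000
  $278000 × 23% = $63940

Regular income tax:
  $131000 × 16% = $20960
  $53000 × 22% = $11660
  $129000 × 27% = $34830
  → $67450

$67450 > $63940, so the regular income tax governs.

$67450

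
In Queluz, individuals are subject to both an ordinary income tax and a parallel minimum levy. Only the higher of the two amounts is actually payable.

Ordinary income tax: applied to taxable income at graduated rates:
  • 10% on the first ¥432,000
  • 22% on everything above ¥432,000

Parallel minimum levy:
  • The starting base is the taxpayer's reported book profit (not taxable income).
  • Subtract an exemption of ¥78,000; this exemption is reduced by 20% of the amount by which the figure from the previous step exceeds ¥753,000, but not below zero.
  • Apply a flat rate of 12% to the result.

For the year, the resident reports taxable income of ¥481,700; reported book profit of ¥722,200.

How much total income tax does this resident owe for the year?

¥77,304

Ordinary income tax:
  ¥432,000 × 10% = ¥43,200
  ¥49,700 × 22% = ¥10,934
  → ¥54,134

Parallel minimum levy:
  Base (reported book profit): ¥722,200
  Exemption: ¥722,200 ≤ ¥753,000, so full ¥78,000 applies
  Base: ¥722,200 − ¥78,000 = ¥644,200
  ¥644,200 × 12% = ¥77,304

¥77,304 > ¥54,134, so the parallel minimum levy is the binding amount.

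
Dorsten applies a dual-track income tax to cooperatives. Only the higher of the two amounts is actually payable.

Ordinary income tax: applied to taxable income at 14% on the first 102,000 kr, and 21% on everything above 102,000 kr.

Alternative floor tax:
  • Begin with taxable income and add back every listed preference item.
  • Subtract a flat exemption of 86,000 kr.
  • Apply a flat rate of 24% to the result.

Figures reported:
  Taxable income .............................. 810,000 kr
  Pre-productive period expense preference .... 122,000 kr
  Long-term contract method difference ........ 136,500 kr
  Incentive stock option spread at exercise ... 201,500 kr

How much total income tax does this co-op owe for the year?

Alternative floor tax:
  Adjusted income: 810,000 kr + 122,000 kr + 136,500 kr + 201,500 kr = 1,270,000 kr
  Less exemption 86,000 kr → base 1,184,000 kr
  1,184,000 kr × 24% = 284,160 kr

Ordinary income tax:
  102,000 kr × 14% = 14,280 kr
  708,000 kr × 21% = 148,680 kr
  → 162,960 kr

284,160 kr > 162,960 kr, so the alternative floor tax is the binding amount.

284,160 kr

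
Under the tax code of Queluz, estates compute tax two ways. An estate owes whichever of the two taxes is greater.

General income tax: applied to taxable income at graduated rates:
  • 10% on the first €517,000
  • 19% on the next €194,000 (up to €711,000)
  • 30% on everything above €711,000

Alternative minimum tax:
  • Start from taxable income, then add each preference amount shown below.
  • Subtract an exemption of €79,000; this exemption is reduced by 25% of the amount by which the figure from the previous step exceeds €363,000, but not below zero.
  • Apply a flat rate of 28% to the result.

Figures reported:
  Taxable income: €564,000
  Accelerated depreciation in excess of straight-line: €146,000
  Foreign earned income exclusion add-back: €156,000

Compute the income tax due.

General income tax:
  €517,000 × 10% = €51,700
  €47,000 × 19% = €8,930
  → €60,630

Alternative minimum tax:
  Adjusted income: €564,000 + €146,000 + €156,000 = €866,000
  Exemption: 25% × (€866,000 − €363,000) = €125,750 ≥ €79,000, so the exemption is fully phased out
  Base: €866,000 − €0 = €866,000
  €866,000 × 28% = €242,480

€242,480 > €60,630, so the alternative minimum tax is the binding amount.

€242,480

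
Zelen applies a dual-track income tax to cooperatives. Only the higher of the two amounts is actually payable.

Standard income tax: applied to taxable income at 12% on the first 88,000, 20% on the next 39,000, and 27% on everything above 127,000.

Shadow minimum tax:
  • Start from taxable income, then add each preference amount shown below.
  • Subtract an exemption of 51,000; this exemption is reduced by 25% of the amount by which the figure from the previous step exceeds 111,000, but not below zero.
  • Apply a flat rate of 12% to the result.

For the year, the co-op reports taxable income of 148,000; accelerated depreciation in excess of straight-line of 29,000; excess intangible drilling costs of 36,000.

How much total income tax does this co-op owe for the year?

Standard income tax:
  88,000 × 12% = 10,560
  39,000 × 20% = 7,800
  21,000 × 27% = 5,670
  → 24,030

Shadow minimum tax:
  Adjusted income: 148,000 + 29,000 + 36,000 = 213,000
  Exemption: 51,000 − 25% × (213,000 − 111,000) = 51,000 − 25,500 = 25,500
  Base: 213,000 − 25,500 = 187,500
  187,500 × 12% = 22,500

24,030 > 22,500, so the standard income tax governs.

24,030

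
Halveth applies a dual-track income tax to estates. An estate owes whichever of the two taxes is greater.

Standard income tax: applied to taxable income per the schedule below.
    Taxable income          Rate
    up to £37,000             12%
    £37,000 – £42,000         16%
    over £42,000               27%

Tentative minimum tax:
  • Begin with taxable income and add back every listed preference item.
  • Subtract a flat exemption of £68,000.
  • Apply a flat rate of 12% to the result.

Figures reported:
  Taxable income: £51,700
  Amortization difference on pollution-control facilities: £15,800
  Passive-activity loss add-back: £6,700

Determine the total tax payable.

Standard income tax:
  £37,000 × 12% = £4,440
  £5,000 × 16% = £800
  £9,700 × 27% = £2,619
  → £7,859

Tentative minimum tax:
  Adjusted income: £51,700 + £15,800 + £6,700 = £74,200
  Less exemption £68,000 → base £6,200
  £6,200 × 12% = £744

£7,859 > £744, so the standard income tax governs.

£7,859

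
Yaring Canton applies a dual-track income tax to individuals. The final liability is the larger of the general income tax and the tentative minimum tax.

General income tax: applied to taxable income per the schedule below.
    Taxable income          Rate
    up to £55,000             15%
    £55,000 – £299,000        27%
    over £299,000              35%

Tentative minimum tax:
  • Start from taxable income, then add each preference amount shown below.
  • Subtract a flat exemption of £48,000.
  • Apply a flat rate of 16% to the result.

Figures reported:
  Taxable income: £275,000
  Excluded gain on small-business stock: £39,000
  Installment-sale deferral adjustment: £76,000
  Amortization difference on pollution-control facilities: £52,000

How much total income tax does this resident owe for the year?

£67,650

Tentative minimum tax:
  Adjusted income: £275,000 + £39,000 + £76,000 + £52,000 = £442,000
  Less exemption £48,000 → base £394,000
  £394,000 × 16% = £63,040

General income tax:
  £55,000 × 15% = £8,250
  £220,000 × 27% = £59,400
  → £67,650

£67,650 > £63,040, so the general income tax governs.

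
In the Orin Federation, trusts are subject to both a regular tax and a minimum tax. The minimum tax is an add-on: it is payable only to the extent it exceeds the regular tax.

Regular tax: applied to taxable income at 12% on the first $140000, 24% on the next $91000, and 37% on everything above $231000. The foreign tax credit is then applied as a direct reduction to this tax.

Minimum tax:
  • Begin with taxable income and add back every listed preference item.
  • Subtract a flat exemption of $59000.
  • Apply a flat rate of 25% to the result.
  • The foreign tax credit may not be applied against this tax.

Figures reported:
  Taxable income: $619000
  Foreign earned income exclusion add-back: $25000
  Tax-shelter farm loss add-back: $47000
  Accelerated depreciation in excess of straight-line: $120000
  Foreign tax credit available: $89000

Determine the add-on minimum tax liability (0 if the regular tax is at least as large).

Regular tax:
  $140000 × 12% = $16800
  $91000 × 24% = $21840
  $388000 × 37% = $143560
  → $182200
  Less foreign tax credit $89000 → $93200

Minimum tax:
  Adjusted income: $619000 + $25000 + $47000 + $120000 = $811000
  Less exemption $59000 → base $752000
  $752000 × 25% = $188000

Excess of minimum tax over regular tax: $188000 − $93200 = $94800.

$94800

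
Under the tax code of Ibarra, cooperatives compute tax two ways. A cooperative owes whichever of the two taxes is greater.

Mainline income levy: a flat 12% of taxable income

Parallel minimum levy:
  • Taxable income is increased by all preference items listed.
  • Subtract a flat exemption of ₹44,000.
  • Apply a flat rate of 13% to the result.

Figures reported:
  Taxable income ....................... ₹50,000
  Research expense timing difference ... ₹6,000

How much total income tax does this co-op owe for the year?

₹6,000

Mainline income levy:
  ₹50,000 × 12% = ₹6,000

Parallel minimum levy:
  Adjusted income: ₹50,000 + ₹6,000 = ₹56,000
  Less exemption ₹44,000 → base ₹12,000
  ₹12,000 × 13% = ₹1,560

₹6,000 > ₹1,560, so the mainline income levy governs.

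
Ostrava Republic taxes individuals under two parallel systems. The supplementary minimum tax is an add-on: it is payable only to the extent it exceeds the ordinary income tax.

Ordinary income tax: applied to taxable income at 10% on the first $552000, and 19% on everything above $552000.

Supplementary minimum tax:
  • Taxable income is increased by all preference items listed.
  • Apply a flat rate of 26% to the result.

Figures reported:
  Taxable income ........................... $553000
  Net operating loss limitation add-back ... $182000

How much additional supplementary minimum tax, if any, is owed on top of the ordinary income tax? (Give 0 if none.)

$135710

Supplementary minimum tax:
  Adjusted income: $553000 + $182000 = $735000
  $735000 × 26% = $191100

Ordinary income tax:
  $552000 × 10% = $55200
  $1000 × 19% = $190
  → $55390

Excess of supplementary minimum tax over ordinary income tax: $191100 − $55390 = $135710.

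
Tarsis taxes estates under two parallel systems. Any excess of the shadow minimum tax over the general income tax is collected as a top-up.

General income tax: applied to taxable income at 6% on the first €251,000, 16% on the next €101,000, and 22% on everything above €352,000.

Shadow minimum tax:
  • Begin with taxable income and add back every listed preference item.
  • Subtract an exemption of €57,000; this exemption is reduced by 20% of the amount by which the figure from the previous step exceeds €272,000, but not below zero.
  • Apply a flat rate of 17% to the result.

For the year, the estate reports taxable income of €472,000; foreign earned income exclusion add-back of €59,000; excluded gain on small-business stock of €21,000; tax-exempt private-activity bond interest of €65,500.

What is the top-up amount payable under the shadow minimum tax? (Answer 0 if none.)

Shadow minimum tax:
  Adjusted income: €472,000 + €59,000 + €21,000 + €65,500 = €617,500
  Exemption: 20% × (€617,500 − €272,000) = €69,100 ≥ €57,000, so the exemption is fully phased out
  Base: €617,500 − €0 = €617,500
  €617,500 × 17% = €104,975

General income tax:
  €251,000 × 6% = €15,060
  €101,000 × 16% = €16,160
  €120,000 × 22% = €26,400
  → €57,620

Excess of shadow minimum tax over general income tax: €104,975 − €57,620 = €47,355.

€47,355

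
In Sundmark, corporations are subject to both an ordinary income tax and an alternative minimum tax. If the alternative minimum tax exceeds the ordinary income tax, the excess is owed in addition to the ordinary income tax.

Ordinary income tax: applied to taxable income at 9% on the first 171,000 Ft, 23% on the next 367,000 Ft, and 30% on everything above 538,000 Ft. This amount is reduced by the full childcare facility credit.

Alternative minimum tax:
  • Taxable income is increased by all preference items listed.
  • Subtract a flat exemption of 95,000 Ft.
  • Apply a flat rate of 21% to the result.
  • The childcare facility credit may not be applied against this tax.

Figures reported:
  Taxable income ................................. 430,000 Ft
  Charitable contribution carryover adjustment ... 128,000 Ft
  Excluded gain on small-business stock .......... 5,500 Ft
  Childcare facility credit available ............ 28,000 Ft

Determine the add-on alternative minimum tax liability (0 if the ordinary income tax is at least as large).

Ordinary income tax:
  171,000 Ft × 9% = 15,390 Ft
  259,000 Ft × 23% = 59,570 Ft
  → 74,960 Ft
  Less childcare facility credit 28,000 Ft → 46,960 Ft

Alternative minimum tax:
  Adjusted income: 430,000 Ft + 128,000 Ft + 5,500 Ft = 563,500 Ft
  Less exemption 95,000 Ft → base 468,500 Ft
  468,500 Ft × 21% = 98,385 Ft

Excess of alternative minimum tax over ordinary income tax: 98,385 Ft − 46,960 Ft = 51,425 Ft.

51,425 Ft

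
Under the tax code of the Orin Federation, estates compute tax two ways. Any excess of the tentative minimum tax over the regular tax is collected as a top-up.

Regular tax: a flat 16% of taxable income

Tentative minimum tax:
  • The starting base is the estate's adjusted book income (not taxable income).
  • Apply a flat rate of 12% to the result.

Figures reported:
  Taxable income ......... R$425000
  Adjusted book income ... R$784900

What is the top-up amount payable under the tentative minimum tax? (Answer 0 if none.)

Regular tax:
  R$425000 × 16% = R$68000

Tentative minimum tax:
  Base (adjusted book income): R$784900
  R$784900 × 12% = R$94188

Excess of tentative minimum tax over regular tax: R$94188 − R$68000 = R$26188.

R$26188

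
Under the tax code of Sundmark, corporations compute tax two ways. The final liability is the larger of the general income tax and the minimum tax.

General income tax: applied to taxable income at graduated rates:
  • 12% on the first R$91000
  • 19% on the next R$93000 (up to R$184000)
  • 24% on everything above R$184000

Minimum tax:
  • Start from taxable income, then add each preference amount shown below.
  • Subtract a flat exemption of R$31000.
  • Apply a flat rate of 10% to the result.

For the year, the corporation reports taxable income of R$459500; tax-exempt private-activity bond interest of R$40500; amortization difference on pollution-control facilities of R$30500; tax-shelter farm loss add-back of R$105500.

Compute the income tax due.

R$94710

General income tax:
  R$91000 × 12% = R$10920
  R$93000 × 19% = R$17670
  R$275500 × 24% = R$66120
  → R$94710

Minimum tax:
  Adjusted income: R$459500 + R$40500 + R$30500 + R$105500 = R$636000
  Less exemption R$31000 → base R$605000
  R$605000 × 10% = R$60500

R$94710 > R$60500, so the general income tax governs.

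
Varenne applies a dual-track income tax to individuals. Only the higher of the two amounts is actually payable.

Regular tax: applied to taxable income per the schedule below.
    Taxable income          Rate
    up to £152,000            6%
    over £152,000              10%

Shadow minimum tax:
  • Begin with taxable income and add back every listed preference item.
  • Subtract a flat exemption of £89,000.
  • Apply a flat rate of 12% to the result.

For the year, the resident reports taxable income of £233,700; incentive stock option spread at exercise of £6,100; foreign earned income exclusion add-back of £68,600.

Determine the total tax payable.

£26,328

Regular tax:
  £152,000 × 6% = £9,120
  £81,700 × 10% = £8,170
  → £17,290

Shadow minimum tax:
  Adjusted income: £233,700 + £6,100 + £68,600 = £308,400
  Less exemption £89,000 → base £219,400
  £219,400 × 12% = £26,328

£26,328 > £17,290, so the shadow minimum tax is the binding amount.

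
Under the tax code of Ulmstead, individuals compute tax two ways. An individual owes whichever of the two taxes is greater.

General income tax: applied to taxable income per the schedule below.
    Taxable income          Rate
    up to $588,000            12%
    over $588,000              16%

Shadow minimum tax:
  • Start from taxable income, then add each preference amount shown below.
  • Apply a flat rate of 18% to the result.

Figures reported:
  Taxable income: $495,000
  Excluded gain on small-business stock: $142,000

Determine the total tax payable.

Shadow minimum tax:
  Adjusted income: $495,000 + $142,000 = $637,000
  $637,000 × 18% = $114,660

General income tax:
  $495,000 × 12% = $59,400

$114,660 > $59,400, so the shadow minimum tax is the binding amount.

$114,660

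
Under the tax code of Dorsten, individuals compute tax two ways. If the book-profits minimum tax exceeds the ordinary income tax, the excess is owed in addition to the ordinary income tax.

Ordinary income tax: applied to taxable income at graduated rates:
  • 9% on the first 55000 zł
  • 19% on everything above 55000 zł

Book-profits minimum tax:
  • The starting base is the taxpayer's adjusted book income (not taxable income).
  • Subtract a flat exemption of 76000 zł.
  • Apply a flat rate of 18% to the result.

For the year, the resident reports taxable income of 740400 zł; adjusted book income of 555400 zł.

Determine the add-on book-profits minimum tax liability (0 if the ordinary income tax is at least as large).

Book-profits minimum tax:
  Base (adjusted book income): 555400 zł
  Less exemption 76000 zł → base 479400 zł
  479400 zł × 18% = 86292 zł

Ordinary income tax:
  55000 zł × 9% = 4950 zł
  685400 zł × 19% = 130226 zł
  → 135176 zł

86292 zł ≤ 135176 zł, so no add-on is due.

0 zł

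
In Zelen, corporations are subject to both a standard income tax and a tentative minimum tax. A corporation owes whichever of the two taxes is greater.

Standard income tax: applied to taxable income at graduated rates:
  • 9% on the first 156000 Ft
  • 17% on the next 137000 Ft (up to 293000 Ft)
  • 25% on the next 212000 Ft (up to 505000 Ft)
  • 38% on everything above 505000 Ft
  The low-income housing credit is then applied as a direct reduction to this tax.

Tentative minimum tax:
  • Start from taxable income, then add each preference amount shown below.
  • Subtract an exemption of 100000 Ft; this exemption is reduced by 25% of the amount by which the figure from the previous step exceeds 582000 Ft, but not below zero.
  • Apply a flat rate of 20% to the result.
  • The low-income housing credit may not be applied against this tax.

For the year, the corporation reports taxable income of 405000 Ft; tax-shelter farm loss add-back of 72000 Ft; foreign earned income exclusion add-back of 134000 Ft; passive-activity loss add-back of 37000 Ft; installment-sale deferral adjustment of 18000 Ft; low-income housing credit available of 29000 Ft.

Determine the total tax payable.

117400 Ft

Tentative minimum tax:
  Adjusted income: 405000 Ft + 72000 Ft + 134000 Ft + 37000 Ft + 18000 Ft = 666000 Ft
  Exemption: 100000 Ft − 25% × (666000 Ft − 582000 Ft) = 100000 Ft − 21000 Ft = 79000 Ft
  Base: 666000 Ft − 79000 Ft = 587000 Ft
  587000 Ft × 20% = 117400 Ft

Standard income tax:
  156000 Ft × 9% = 14040 Ft
  137000 Ft × 17% = 23290 Ft
  112000 Ft × 25% = 28000 Ft
  → 65330 Ft
  Less low-income housing credit 29000 Ft → 36330 Ft

117400 Ft > 36330 Ft, so the tentative minimum tax is the binding amount.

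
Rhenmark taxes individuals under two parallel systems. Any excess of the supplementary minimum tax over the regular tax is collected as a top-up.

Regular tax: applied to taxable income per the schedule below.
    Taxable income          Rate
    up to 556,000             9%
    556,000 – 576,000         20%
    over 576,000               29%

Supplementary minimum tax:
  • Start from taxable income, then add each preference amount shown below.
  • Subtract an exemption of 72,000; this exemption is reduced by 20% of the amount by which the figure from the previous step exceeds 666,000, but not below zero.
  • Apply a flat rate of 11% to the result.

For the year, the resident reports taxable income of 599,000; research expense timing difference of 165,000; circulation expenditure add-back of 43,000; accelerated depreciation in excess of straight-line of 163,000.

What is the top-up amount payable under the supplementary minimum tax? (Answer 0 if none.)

Regular tax:
  556,000 × 9% = 50,040
  20,000 × 20% = 4,000
  23,000 × 29% = 6,670
  → 60,710

Supplementary minimum tax:
  Adjusted income: 599,000 + 165,000 + 43,000 + 163,000 = 970,000
  Exemption: 72,000 − 20% × (970,000 − 666,000) = 72,000 − 60,800 = 11,200
  Base: 970,000 − 11,200 = 958,800
  958,800 × 11% = 105,468

Excess of supplementary minimum tax over regular tax: 105,468 − 60,710 = 44,758.

44,758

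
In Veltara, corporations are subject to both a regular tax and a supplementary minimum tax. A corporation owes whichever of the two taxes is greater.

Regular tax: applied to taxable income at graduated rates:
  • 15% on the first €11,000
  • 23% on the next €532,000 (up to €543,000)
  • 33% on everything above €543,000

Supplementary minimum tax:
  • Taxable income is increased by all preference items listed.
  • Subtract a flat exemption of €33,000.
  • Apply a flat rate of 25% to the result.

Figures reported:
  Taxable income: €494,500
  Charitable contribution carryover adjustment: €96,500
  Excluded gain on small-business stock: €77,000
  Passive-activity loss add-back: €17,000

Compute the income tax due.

Supplementary minimum tax:
  Adjusted income: €494,500 + €96,500 + €77,000 + €17,000 = €685,000
  Less exemption €33,000 → base €652,000
  €652,000 × 25% = €163,000

Regular tax:
  €11,000 × 15% = €1,650
  €483,500 × 23% = €111,205
  → €112,855

€163,000 > €112,855, so the supplementary minimum tax is the binding amount.

€163,000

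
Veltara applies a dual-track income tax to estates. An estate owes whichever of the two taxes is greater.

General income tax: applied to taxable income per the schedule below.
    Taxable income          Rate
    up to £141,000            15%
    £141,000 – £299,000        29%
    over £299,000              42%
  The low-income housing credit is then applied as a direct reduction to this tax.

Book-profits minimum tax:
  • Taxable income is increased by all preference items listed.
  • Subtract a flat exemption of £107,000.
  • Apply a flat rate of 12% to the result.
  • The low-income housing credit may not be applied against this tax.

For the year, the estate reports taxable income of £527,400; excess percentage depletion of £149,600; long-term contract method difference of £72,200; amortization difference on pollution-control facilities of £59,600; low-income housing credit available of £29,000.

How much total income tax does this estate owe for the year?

£133,898

Book-profits minimum tax:
  Adjusted income: £527,400 + £149,600 + £72,200 + £59,600 = £808,800
  Less exemption £107,000 → base £701,800
  £701,800 × 12% = £84,216

General income tax:
  £141,000 × 15% = £21,150
  £158,000 × 29% = £45,820
  £228,400 × 42% = £95,928
  → £162,898
  Less low-income housing credit £29,000 → £133,898

£133,898 > £84,216, so the general income tax governs.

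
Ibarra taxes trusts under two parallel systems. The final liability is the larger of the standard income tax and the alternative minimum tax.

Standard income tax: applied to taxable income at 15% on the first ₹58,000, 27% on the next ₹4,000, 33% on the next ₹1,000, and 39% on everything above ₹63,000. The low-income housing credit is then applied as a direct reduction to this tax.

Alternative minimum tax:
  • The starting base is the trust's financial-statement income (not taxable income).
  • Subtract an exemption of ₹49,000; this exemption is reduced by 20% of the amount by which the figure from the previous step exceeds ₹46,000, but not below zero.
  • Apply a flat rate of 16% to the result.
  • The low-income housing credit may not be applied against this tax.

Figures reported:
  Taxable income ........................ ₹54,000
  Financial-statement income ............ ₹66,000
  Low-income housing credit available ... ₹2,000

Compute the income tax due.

₹6,100

Alternative minimum tax:
  Base (financial-statement income): ₹66,000
  Exemption: ₹49,000 − 20% × (₹66,000 − ₹46,000) = ₹49,000 − ₹4,000 = ₹45,000
  Base: ₹66,000 − ₹45,000 = ₹21,000
  ₹21,000 × 16% = ₹3,360

Standard income tax:
  ₹54,000 × 15% = ₹8,100
  Less low-income housing credit ₹2,000 → ₹6,100

₹6,100 > ₹3,360, so the standard income tax governs.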